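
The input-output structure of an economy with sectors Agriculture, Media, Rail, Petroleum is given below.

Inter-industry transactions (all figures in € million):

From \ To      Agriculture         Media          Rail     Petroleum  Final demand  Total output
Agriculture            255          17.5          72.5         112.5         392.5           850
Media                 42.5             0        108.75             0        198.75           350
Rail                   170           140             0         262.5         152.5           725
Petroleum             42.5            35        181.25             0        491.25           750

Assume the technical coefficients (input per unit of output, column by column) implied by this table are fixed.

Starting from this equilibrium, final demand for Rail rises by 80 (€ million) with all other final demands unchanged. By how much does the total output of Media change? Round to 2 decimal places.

Δx_M = 16.15

Technical coefficients a_ij = z_ij / X_j:
  a_AA = 255/850 = 0.30, a_MA = 42.5/850 = 0.05, a_RA = 170/850 = 0.20, a_PA = 42.5/850 = 0.05
  a_AM = 17.5/350 = 0.05, a_MM = 0/350 = 0.00, a_RM = 140/350 = 0.40, a_PM = 35/350 = 0.10
  a_AR = 72.5/725 = 0.10, a_MR = 108.75/725 = 0.15, a_RR = 0/725 = 0.00, a_PR = 181.25/725 = 0.25
  a_AP = 112.5/750 = 0.15, a_MP = 0/750 = 0.00, a_RP = 262.5/750 = 0.35, a_PP = 0/750 = 0.00
I − A =
  [   0.70    -0.05    -0.10    -0.15]
  [  -0.05     1.00    -0.15     0.00]
  [  -0.20    -0.40     1.00    -0.35]
  [  -0.05    -0.10    -0.25     1.00]
Compute the cofactors C_ij = (−1)^(i+j)·(3×3 minor ij) of I−A; the adjugate is their transpose:
adj(I−A) = Cᵀ =
  [ 0.847250   0.119125   0.147250   0.178625]
  [ 0.078250   0.602000   0.110750   0.050500]
  [ 0.239250   0.315375   0.689250   0.277125]
  [ 0.110000   0.145000   0.190750   0.632000]
det(I−A) = Σ_j (I−A)_1j·C_1j = (0.70)(0.847250) + (-0.05)(0.078250) + (-0.10)(0.239250) + (-0.15)(0.110000) = 0.5487375
(I − A)⁻¹ = adj(I−A) / det(I−A) ≈
  [   1.5440     0.2171     0.2683     0.3255]
  [   0.1426     1.0971     0.2018     0.0920]
  [   0.4360     0.5747     1.2561     0.5050]
  [   0.2005     0.2642     0.3476     1.1517]
Δx = (I − A)⁻¹ Δd with Δd having +80 in the Rail component and 0 elsewhere.
So Δx_M = L_MR · (+80), where L_MR = adj(I−A)_MR / det(I−A) = 0.110750 / 0.5487375.
Δx_M = 0.110750 × (+80) / 0.5487375 = 8.86 / 0.5487375 ≈ 16.15.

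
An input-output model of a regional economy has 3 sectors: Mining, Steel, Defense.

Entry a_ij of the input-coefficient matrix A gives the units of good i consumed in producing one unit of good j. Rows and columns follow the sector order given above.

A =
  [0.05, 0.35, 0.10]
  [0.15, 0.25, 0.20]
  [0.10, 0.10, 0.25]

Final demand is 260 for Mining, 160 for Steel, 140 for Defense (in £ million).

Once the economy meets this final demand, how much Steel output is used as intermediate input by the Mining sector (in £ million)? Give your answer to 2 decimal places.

z_SM = 66.83

I − A =
  [   0.95    -0.35    -0.10]
  [  -0.15     0.75    -0.20]
  [  -0.10    -0.10     0.75]
Cofactors of I−A, C_ij = (−1)^(i+j)·(minor ij) (rows/columns in the sector order above):
  C_11 = (0.75)(0.75) − (-0.20)(-0.10) = 0.5425
  C_12 = −[(-0.15)(0.75) − (-0.20)(-0.10)] = 0.1325
  C_13 = (-0.15)(-0.10) − (0.75)(-0.10) = 0.0900
  C_21 = −[(-0.35)(0.75) − (-0.10)(-0.10)] = 0.2725
  C_22 = (0.95)(0.75) − (-0.10)(-0.10) = 0.7025
  C_23 = −[(0.95)(-0.10) − (-0.35)(-0.10)] = 0.1300
  C_31 = (-0.35)(-0.20) − (-0.10)(0.75) = 0.1450
  C_32 = −[(0.95)(-0.20) − (-0.10)(-0.15)] = 0.2050
  C_33 = (0.95)(0.75) − (-0.35)(-0.15) = 0.6600
det(I−A) = Σ_j (I−A)_1j·C_1j = (0.95)(0.5425) + (-0.35)(0.1325) + (-0.10)(0.0900) = 0.4600
adj(I−A) = Cᵀ =
  [ 0.5425   0.2725   0.1450]
  [ 0.1325   0.7025   0.2050]
  [ 0.0900   0.1300   0.6600]
(I − A)⁻¹ = adj(I−A) / det(I−A) ≈
  [   1.1793     0.5924     0.3152]
  [   0.2880     1.5272     0.4457]
  [   0.1957     0.2826     1.4348]
First solve x = (I − A)⁻¹ d = adj(I−A)·d / det(I−A); in particular x_M = (0.5425·260 + 0.2725·160 + 0.1450·140) / 0.4600 = 204.95 / 0.4600 ≈ 445.5435.
Intermediate flow from S to M: z_SM = a_SM · x_M = 0.15 × 204.95 / 0.4600 = 30.7425 / 0.4600 ≈ 66.83.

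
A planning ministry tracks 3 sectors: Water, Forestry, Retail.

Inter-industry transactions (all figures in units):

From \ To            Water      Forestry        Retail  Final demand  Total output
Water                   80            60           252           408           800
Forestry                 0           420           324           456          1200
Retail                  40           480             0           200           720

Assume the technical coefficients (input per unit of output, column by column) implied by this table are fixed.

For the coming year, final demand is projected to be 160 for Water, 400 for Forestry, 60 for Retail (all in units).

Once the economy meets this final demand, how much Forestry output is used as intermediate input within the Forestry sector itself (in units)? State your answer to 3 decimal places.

z_FF = 324.762

Technical coefficients a_ij = z_ij / X_j:
  a_WW = 80/800 = 0.10, a_FW = 0/800 = 0.00, a_RW = 40/800 = 0.05
  a_WF = 60/1200 = 0.05, a_FF = 420/1200 = 0.35, a_RF = 480/1200 = 0.40
  a_WR = 252/720 = 0.35, a_FR = 324/720 = 0.45, a_RR = 0/720 = 0.00
I − A =
  [   0.90    -0.05    -0.35]
  [   0.00     0.65    -0.45]
  [  -0.05    -0.40     1.00]
Cofactors of I−A, C_ij = (−1)^(i+j)·(minor ij) (rows/columns in the sector order above):
  C_11 = (0.65)(1.00) − (-0.45)(-0.40) = 0.4700
  C_12 = −[(0.00)(1.00) − (-0.45)(-0.05)] = 0.0225
  C_13 = (0.00)(-0.40) − (0.65)(-0.05) = 0.0325
  C_21 = −[(-0.05)(1.00) − (-0.35)(-0.40)] = 0.1900
  C_22 = (0.90)(1.00) − (-0.35)(-0.05) = 0.8825
  C_23 = −[(0.90)(-0.40) − (-0.05)(-0.05)] = 0.3625
  C_31 = (-0.05)(-0.45) − (-0.35)(0.65) = 0.2500
  C_32 = −[(0.90)(-0.45) − (-0.35)(0.00)] = 0.4050
  C_33 = (0.90)(0.65) − (-0.05)(0.00) = 0.5850
det(I−A) = Σ_j (I−A)_1j·C_1j = (0.90)(0.4700) + (-0.05)(0.0225) + (-0.35)(0.0325) = 0.4105
adj(I−A) = Cᵀ =
  [ 0.4700   0.1900   0.2500]
  [ 0.0225   0.8825   0.4050]
  [ 0.0325   0.3625   0.5850]
(I − A)⁻¹ = adj(I−A) / det(I−A) ≈
  [   1.1449     0.4629     0.6090]
  [   0.0548     2.1498     0.9866]
  [   0.0792     0.8831     1.4251]
First solve x = (I − A)⁻¹ d = adj(I−A)·d / det(I−A); in particular x_F = (0.0225·160 + 0.8825·400 + 0.4050·60) / 0.4105 = 380.90 / 0.4105 ≈ 927.89281.
Intermediate flow from F to F: z_FF = a_FF · x_F = 0.35 × 380.90 / 0.4105 = 133.315 / 0.4105 ≈ 324.762.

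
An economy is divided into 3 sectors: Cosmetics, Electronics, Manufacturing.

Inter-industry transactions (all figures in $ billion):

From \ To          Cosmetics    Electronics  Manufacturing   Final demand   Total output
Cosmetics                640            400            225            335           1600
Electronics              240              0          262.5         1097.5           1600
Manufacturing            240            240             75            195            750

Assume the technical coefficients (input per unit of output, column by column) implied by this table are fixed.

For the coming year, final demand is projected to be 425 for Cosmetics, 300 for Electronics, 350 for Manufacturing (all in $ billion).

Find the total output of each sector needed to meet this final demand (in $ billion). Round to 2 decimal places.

x_1 = 1407.29, x_2 = 774.47, x_3 = 752.52

Technical coefficients a_ij = z_ij / X_j:
  a_11 = 640/1600 = 0.40, a_21 = 240/1600 = 0.15, a_31 = 240/1600 = 0.15
  a_12 = 400/1600 = 0.25, a_22 = 0/1600 = 0.00, a_32 = 240/1600 = 0.15
  a_13 = 225/750 = 0.30, a_23 = 262.5/750 = 0.35, a_33 = 75/750 = 0.10
I − A =
  [   0.60    -0.25    -0.30]
  [  -0.15     1.00    -0.35]
  [  -0.15    -0.15     0.90]
Cofactors of I−A, C_ij = (−1)^(i+j)·(minor ij) (rows/columns in the sector order above):
  C_11 = (1.00)(0.90) − (-0.35)(-0.15) = 0.8475
  C_12 = −[(-0.15)(0.90) − (-0.35)(-0.15)] = 0.1875
  C_13 = (-0.15)(-0.15) − (1.00)(-0.15) = 0.1725
  C_21 = −[(-0.25)(0.90) − (-0.30)(-0.15)] = 0.2700
  C_22 = (0.60)(0.90) − (-0.30)(-0.15) = 0.4950
  C_23 = −[(0.60)(-0.15) − (-0.25)(-0.15)] = 0.1275
  C_31 = (-0.25)(-0.35) − (-0.30)(1.00) = 0.3875
  C_32 = −[(0.60)(-0.35) − (-0.30)(-0.15)] = 0.2550
  C_33 = (0.60)(1.00) − (-0.25)(-0.15) = 0.5625
det(I−A) = Σ_j (I−A)_1j·C_1j = (0.60)(0.8475) + (-0.25)(0.1875) + (-0.30)(0.1725) = 0.409875
adj(I−A) = Cᵀ =
  [ 0.8475   0.2700   0.3875]
  [ 0.1875   0.4950   0.2550]
  [ 0.1725   0.1275   0.5625]
(I − A)⁻¹ = adj(I−A) / det(I−A) ≈
  [   2.0677     0.6587     0.9454]
  [   0.4575     1.2077     0.6221]
  [   0.4209     0.3111     1.3724]
x = (I − A)⁻¹ d = adj(I−A)·d / det(I−A), with det(I−A) = 0.409875:
  x_1 = (0.8475·425 + 0.2700·300 + 0.3875·350) / 0.409875 = 576.8125 / 0.409875 ≈ 1407.29
  x_2 = (0.1875·425 + 0.4950·300 + 0.2550·350) / 0.409875 = 317.4375 / 0.409875 ≈ 774.47
  x_3 = (0.1725·425 + 0.1275·300 + 0.5625·350) / 0.409875 = 308.4375 / 0.409875 ≈ 752.52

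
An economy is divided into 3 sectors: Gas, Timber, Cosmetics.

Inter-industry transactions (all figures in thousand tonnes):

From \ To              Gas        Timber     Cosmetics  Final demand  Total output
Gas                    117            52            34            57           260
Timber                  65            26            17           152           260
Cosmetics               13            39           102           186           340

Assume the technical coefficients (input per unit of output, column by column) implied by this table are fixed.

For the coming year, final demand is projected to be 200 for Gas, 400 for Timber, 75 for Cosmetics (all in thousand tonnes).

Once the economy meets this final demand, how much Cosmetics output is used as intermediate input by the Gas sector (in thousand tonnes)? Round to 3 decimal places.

z_31 = 32.482

Technical coefficients a_ij = z_ij / X_j:
  a_11 = 117/260 = 0.45, a_21 = 65/260 = 0.25, a_31 = 13/260 = 0.05
  a_12 = 52/260 = 0.20, a_22 = 26/260 = 0.10, a_32 = 39/260 = 0.15
  a_13 = 34/340 = 0.10, a_23 = 17/340 = 0.05, a_33 = 102/340 = 0.30
I − A =
  [   0.55    -0.20    -0.10]
  [  -0.25     0.90    -0.05]
  [  -0.05    -0.15     0.70]
Cofactors of I−A, C_ij = (−1)^(i+j)·(minor ij) (rows/columns in the sector order above):
  C_11 = (0.90)(0.70) − (-0.05)(-0.15) = 0.6225
  C_12 = −[(-0.25)(0.70) − (-0.05)(-0.05)] = 0.1775
  C_13 = (-0.25)(-0.15) − (0.90)(-0.05) = 0.0825
  C_21 = −[(-0.20)(0.70) − (-0.10)(-0.15)] = 0.1550
  C_22 = (0.55)(0.70) − (-0.10)(-0.05) = 0.3800
  C_23 = −[(0.55)(-0.15) − (-0.20)(-0.05)] = 0.0925
  C_31 = (-0.20)(-0.05) − (-0.10)(0.90) = 0.1000
  C_32 = −[(0.55)(-0.05) − (-0.10)(-0.25)] = 0.0525
  C_33 = (0.55)(0.90) − (-0.20)(-0.25) = 0.4450
det(I−A) = Σ_j (I−A)_1j·C_1j = (0.55)(0.6225) + (-0.20)(0.1775) + (-0.10)(0.0825) = 0.298625
adj(I−A) = Cᵀ =
  [ 0.6225   0.1550   0.1000]
  [ 0.1775   0.3800   0.0525]
  [ 0.0825   0.0925   0.4450]
(I − A)⁻¹ = adj(I−A) / det(I−A) ≈
  [   2.0846     0.5190     0.3349]
  [   0.5944     1.2725     0.1758]
  [   0.2763     0.3098     1.4902]
First solve x = (I − A)⁻¹ d = adj(I−A)·d / det(I−A); in particular x_1 = (0.6225·200 + 0.1550·400 + 0.1000·75) / 0.298625 = 194.00 / 0.298625 ≈ 649.64420.
Intermediate flow from 3 to 1: z_31 = a_31 · x_1 = 0.05 × 194.00 / 0.298625 = 9.70 / 0.298625 ≈ 32.482.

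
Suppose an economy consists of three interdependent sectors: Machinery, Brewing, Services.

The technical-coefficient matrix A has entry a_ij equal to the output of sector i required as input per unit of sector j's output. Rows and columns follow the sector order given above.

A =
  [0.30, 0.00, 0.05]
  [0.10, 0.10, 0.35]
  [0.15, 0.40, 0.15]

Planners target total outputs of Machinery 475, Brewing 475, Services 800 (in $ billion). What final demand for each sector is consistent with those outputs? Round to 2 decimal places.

d_1 = 292.50, d_2 = 100.00, d_3 = 418.75

I − A =
  [   0.70     0.00    -0.05]
  [  -0.10     0.90    -0.35]
  [  -0.15    -0.40     0.85]
d = (I − A) x:
  d_1 = (+0.70)·475 + (+0.00)·475 + (-0.05)·800 = 292.50
  d_2 = (-0.10)·475 + (+0.90)·475 + (-0.35)·800 = 100.00
  d_3 = (-0.15)·475 + (-0.40)·475 + (+0.85)·800 = 418.75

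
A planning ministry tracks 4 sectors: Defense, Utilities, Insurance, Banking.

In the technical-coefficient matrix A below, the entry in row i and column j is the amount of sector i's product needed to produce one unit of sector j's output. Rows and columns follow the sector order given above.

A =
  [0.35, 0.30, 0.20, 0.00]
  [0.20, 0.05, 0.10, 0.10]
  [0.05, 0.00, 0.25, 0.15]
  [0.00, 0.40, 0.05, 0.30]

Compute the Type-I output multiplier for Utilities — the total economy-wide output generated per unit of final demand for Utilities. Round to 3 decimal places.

I − A =
  [   0.65    -0.30    -0.20     0.00]
  [  -0.20     0.95    -0.10    -0.10]
  [  -0.05     0.00     0.75    -0.15]
  [   0.00    -0.40    -0.05     0.70]
Compute the cofactors C_ij = (−1)^(i+j)·(3×3 minor ij) of I−A; the adjugate is their transpose:
adj(I−A) = Cᵀ =
  [ 0.455625   0.167250   0.147500   0.055500]
  [ 0.107250   0.329375   0.076750   0.063500]
  [ 0.043250   0.049500   0.364250   0.085125]
  [ 0.064375   0.191750   0.069875   0.407125]
det(I−A) = Σ_j (I−A)_1j·C_1j = (0.65)(0.455625) + (-0.30)(0.107250) + (-0.20)(0.043250) + (0.00)(0.064375) = 0.25533125
(I − A)⁻¹ = adj(I−A) / det(I−A) ≈
  [   1.7844     0.6550     0.5777     0.2174]
  [   0.4200     1.2900     0.3006     0.2487]
  [   0.1694     0.1939     1.4266     0.3334]
  [   0.2521     0.7510     0.2737     1.5945]
The output multiplier for sector j is the column-j sum of the Leontief inverse (I − A)⁻¹ = adj(I−A) / det(I−A).
Column 2 of adj(I−A): (0.167250, 0.329375, 0.049500, 0.191750); det(I−A) = 0.25533125.
m_2 = (0.167250 + 0.329375 + 0.049500 + 0.191750) / 0.25533125 = 0.737875 / 0.25533125 ≈ 2.890.

m_2 = 2.890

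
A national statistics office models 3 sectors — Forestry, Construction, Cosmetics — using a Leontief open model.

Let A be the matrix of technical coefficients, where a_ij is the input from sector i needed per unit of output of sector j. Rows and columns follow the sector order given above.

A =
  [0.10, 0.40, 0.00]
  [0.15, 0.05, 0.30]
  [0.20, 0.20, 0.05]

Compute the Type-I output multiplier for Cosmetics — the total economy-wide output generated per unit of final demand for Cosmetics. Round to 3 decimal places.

I − A =
  [   0.90    -0.40     0.00]
  [  -0.15     0.95    -0.30]
  [  -0.20    -0.20     0.95]
Cofactors of I−A, C_ij = (−1)^(i+j)·(minor ij) (rows/columns in the sector order above):
  C_11 = (0.95)(0.95) − (-0.30)(-0.20) = 0.8425
  C_12 = −[(-0.15)(0.95) − (-0.30)(-0.20)] = 0.2025
  C_13 = (-0.15)(-0.20) − (0.95)(-0.20) = 0.2200
  C_21 = −[(-0.40)(0.95) − (0.00)(-0.20)] = 0.3800
  C_22 = (0.90)(0.95) − (0.00)(-0.20) = 0.8550
  C_23 = −[(0.90)(-0.20) − (-0.40)(-0.20)] = 0.2600
  C_31 = (-0.40)(-0.30) − (0.00)(0.95) = 0.1200
  C_32 = −[(0.90)(-0.30) − (0.00)(-0.15)] = 0.2700
  C_33 = (0.90)(0.95) − (-0.40)(-0.15) = 0.7950
det(I−A) = Σ_j (I−A)_1j·C_1j = (0.90)(0.8425) + (-0.40)(0.2025) + (0.00)(0.2200) = 0.67725
adj(I−A) = Cᵀ =
  [ 0.8425   0.3800   0.1200]
  [ 0.2025   0.8550   0.2700]
  [ 0.2200   0.2600   0.7950]
(I − A)⁻¹ = adj(I−A) / det(I−A) ≈
  [   1.2440     0.5611     0.1772]
  [   0.2990     1.2625     0.3987]
  [   0.3248     0.3839     1.1739]
The output multiplier for sector j is the column-j sum of the Leontief inverse (I − A)⁻¹ = adj(I−A) / det(I−A).
Column 3 of adj(I−A): (0.1200, 0.2700, 0.7950); det(I−A) = 0.67725.
m_3 = (0.1200 + 0.2700 + 0.7950) / 0.67725 = 1.185 / 0.67725 ≈ 1.750.

m_3 = 1.750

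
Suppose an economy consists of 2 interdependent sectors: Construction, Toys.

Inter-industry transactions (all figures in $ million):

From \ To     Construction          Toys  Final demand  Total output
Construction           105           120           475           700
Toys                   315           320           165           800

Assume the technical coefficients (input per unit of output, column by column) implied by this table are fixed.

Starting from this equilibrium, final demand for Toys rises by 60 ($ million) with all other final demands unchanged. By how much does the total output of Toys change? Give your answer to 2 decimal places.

Technical coefficients a_ij = z_ij / X_j:
  a_11 = 105/700 = 0.15, a_21 = 315/700 = 0.45
  a_12 = 120/800 = 0.15, a_22 = 320/800 = 0.40
I − A =
  [   0.85    -0.15]
  [  -0.45     0.60]
det(I−A) = (0.85)(0.60) − (-0.15)(-0.45) = 0.4425
adj(I−A) = [[0.60, 0.15], [0.45, 0.85]]
(I − A)⁻¹ = adj(I−A) / det(I−A) ≈
  [   1.3559     0.3390]
  [   1.0169     1.9209]
Δx = (I − A)⁻¹ Δd with Δd having +60 in the Toys component and 0 elsewhere.
So Δx_2 = L_22 · (+60), where L_22 = adj(I−A)_22 / det(I−A) = 0.85 / 0.4425.
Δx_2 = 0.85 × (+60) / 0.4425 = 51.00 / 0.4425 ≈ 115.25.

Δx_2 = 115.25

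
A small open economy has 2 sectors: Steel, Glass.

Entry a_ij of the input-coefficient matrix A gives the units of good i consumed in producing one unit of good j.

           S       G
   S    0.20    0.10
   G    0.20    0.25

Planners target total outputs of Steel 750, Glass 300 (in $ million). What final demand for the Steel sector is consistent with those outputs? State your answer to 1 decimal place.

d_S = 570.0

I − A =
  [   0.80    -0.10]
  [  -0.20     0.75]
d = (I − A) x:
  d_S = (+0.80)·750 + (-0.10)·300 = 570.0
  d_G = (-0.20)·750 + (+0.75)·300 = 75.0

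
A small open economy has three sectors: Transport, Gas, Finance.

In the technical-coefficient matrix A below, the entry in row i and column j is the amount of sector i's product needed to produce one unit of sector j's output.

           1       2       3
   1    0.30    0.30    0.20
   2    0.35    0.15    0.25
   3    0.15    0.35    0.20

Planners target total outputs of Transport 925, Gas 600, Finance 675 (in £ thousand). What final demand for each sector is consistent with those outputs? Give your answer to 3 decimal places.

I − A =
  [   0.70    -0.30    -0.20]
  [  -0.35     0.85    -0.25]
  [  -0.15    -0.35     0.80]
d = (I − A) x:
  d_1 = (+0.70)·925 + (-0.30)·600 + (-0.20)·675 = 332.500
  d_2 = (-0.35)·925 + (+0.85)·600 + (-0.25)·675 = 17.500
  d_3 = (-0.15)·925 + (-0.35)·600 + (+0.80)·675 = 191.250

d_1 = 332.500, d_2 = 17.500, d_3 = 191.250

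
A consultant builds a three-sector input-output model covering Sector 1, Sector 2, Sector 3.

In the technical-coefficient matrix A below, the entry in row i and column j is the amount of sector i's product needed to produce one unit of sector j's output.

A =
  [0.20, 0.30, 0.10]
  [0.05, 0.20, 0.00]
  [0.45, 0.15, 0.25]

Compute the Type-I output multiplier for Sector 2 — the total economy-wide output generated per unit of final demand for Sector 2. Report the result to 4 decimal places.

m_2 = 2.4306

I − A =
  [   0.80    -0.30    -0.10]
  [  -0.05     0.80     0.00]
  [  -0.45    -0.15     0.75]
Cofactors of I−A, C_ij = (−1)^(i+j)·(minor ij) (rows/columns in the sector order above):
  C_11 = (0.80)(0.75) − (0.00)(-0.15) = 0.6000
  C_12 = −[(-0.05)(0.75) − (0.00)(-0.45)] = 0.0375
  C_13 = (-0.05)(-0.15) − (0.80)(-0.45) = 0.3675
  C_21 = −[(-0.30)(0.75) − (-0.10)(-0.15)] = 0.2400
  C_22 = (0.80)(0.75) − (-0.10)(-0.45) = 0.5550
  C_23 = −[(0.80)(-0.15) − (-0.30)(-0.45)] = 0.2550
  C_31 = (-0.30)(0.00) − (-0.10)(0.80) = 0.0800
  C_32 = −[(0.80)(0.00) − (-0.10)(-0.05)] = 0.0050
  C_33 = (0.80)(0.80) − (-0.30)(-0.05) = 0.6250
det(I−A) = Σ_j (I−A)_1j·C_1j = (0.80)(0.6000) + (-0.30)(0.0375) + (-0.10)(0.3675) = 0.4320
adj(I−A) = Cᵀ =
  [ 0.6000   0.2400   0.0800]
  [ 0.0375   0.5550   0.0050]
  [ 0.3675   0.2550   0.6250]
(I − A)⁻¹ = adj(I−A) / det(I−A) ≈
  [   1.38889     0.55556     0.18519]
  [   0.08681     1.28472     0.01157]
  [   0.85069     0.59028     1.44676]
The output multiplier for sector j is the column-j sum of the Leontief inverse (I − A)⁻¹ = adj(I−A) / det(I−A).
Column 2 of adj(I−A): (0.2400, 0.5550, 0.2550); det(I−A) = 0.4320.
m_2 = (0.2400 + 0.5550 + 0.2550) / 0.4320 = 1.05 / 0.4320 ≈ 2.4306.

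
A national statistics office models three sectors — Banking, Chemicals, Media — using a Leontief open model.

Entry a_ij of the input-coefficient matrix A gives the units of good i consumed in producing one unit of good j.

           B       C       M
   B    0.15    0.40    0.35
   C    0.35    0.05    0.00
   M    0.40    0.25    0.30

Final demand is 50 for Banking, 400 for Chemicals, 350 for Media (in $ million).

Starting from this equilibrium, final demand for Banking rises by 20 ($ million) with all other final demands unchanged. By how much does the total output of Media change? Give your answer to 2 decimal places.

Δx_M = 30.79

I − A =
  [   0.85    -0.40    -0.35]
  [  -0.35     0.95     0.00]
  [  -0.40    -0.25     0.70]
Cofactors of I−A, C_ij = (−1)^(i+j)·(minor ij) (rows/columns in the sector order above):
  C_11 = (0.95)(0.70) − (0.00)(-0.25) = 0.6650
  C_12 = −[(-0.35)(0.70) − (0.00)(-0.40)] = 0.2450
  C_13 = (-0.35)(-0.25) − (0.95)(-0.40) = 0.4675
  C_21 = −[(-0.40)(0.70) − (-0.35)(-0.25)] = 0.3675
  C_22 = (0.85)(0.70) − (-0.35)(-0.40) = 0.4550
  C_23 = −[(0.85)(-0.25) − (-0.40)(-0.40)] = 0.3725
  C_31 = (-0.40)(0.00) − (-0.35)(0.95) = 0.3325
  C_32 = −[(0.85)(0.00) − (-0.35)(-0.35)] = 0.1225
  C_33 = (0.85)(0.95) − (-0.40)(-0.35) = 0.6675
det(I−A) = Σ_j (I−A)_1j·C_1j = (0.85)(0.6650) + (-0.40)(0.2450) + (-0.35)(0.4675) = 0.303625
adj(I−A) = Cᵀ =
  [ 0.6650   0.3675   0.3325]
  [ 0.2450   0.4550   0.1225]
  [ 0.4675   0.3725   0.6675]
(I − A)⁻¹ = adj(I−A) / det(I−A) ≈
  [   2.1902     1.2104     1.0951]
  [   0.8069     1.4986     0.4035]
  [   1.5397     1.2268     2.1984]
Δx = (I − A)⁻¹ Δd with Δd having +20 in the Banking component and 0 elsewhere.
So Δx_M = L_MB · (+20), where L_MB = adj(I−A)_MB / det(I−A) = 0.4675 / 0.303625.
Δx_M = 0.4675 × (+20) / 0.303625 = 9.35 / 0.303625 ≈ 30.79.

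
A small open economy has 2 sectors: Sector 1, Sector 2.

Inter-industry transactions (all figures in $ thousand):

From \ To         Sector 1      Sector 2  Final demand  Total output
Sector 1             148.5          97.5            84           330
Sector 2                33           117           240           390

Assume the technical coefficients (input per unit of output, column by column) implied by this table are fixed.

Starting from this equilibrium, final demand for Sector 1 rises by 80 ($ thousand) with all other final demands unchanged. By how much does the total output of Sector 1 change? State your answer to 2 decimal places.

Technical coefficients a_ij = z_ij / X_j:
  a_11 = 148.5/330 = 0.45, a_21 = 33/330 = 0.10
  a_12 = 97.5/390 = 0.25, a_22 = 117/390 = 0.30
I − A =
  [   0.55    -0.25]
  [  -0.10     0.70]
det(I−A) = (0.55)(0.70) − (-0.25)(-0.10) = 0.3600
adj(I−A) = [[0.70, 0.25], [0.10, 0.55]]
(I − A)⁻¹ = adj(I−A) / det(I−A) ≈
  [   1.9444     0.6944]
  [   0.2778     1.5278]
Δx = (I − A)⁻¹ Δd with Δd having +80 in the Sector 1 component and 0 elsewhere.
So Δx_1 = L_11 · (+80), where L_11 = adj(I−A)_11 / det(I−A) = 0.70 / 0.3600.
Δx_1 = 0.70 × (+80) / 0.3600 = 56.00 / 0.3600 ≈ 155.56.

Δx_1 = 155.56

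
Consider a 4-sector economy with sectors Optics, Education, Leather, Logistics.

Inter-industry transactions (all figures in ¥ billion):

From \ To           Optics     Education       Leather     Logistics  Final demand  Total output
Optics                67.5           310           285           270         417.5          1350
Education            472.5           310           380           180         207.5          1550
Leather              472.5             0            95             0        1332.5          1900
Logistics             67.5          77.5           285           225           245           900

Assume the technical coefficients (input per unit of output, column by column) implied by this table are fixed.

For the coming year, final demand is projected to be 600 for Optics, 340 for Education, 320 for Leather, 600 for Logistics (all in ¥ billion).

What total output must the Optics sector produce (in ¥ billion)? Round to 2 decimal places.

x_1 = 1477.61

Technical coefficients a_ij = z_ij / X_j:
  a_11 = 67.5/1350 = 0.05, a_21 = 472.5/1350 = 0.35, a_31 = 472.5/1350 = 0.35, a_41 = 67.5/1350 = 0.05
  a_12 = 310/1550 = 0.20, a_22 = 310/1550 = 0.20, a_32 = 0/1550 = 0.00, a_42 = 77.5/1550 = 0.05
  a_13 = 285/1900 = 0.15, a_23 = 380/1900 = 0.20, a_33 = 95/1900 = 0.05, a_43 = 285/1900 = 0.15
  a_14 = 270/900 = 0.30, a_24 = 180/900 = 0.20, a_34 = 0/900 = 0.00, a_44 = 225/900 = 0.25
I − A =
  [   0.95    -0.20    -0.15    -0.30]
  [  -0.35     0.80    -0.20    -0.20]
  [  -0.35     0.00     0.95     0.00]
  [  -0.05    -0.05    -0.15     0.75]
Compute the cofactors C_ij = (−1)^(i+j)·(3×3 minor ij) of I−A; the adjugate is their transpose:
adj(I−A) = Cᵀ =
  [ 0.560500   0.156750   0.163500   0.266000]
  [ 0.321875   0.607500   0.224625   0.290750]
  [ 0.206500   0.057750   0.488750   0.098000]
  [ 0.100125   0.062500   0.123625   0.599500]
det(I−A) = Σ_j (I−A)_1j·C_1j = (0.95)(0.560500) + (-0.20)(0.321875) + (-0.15)(0.206500) + (-0.30)(0.100125) = 0.4070875
(I − A)⁻¹ = adj(I−A) / det(I−A) ≈
  [   1.3769     0.3851     0.4016     0.6534]
  [   0.7907     1.4923     0.5518     0.7142]
  [   0.5073     0.1419     1.2006     0.2407]
  [   0.2460     0.1535     0.3037     1.4727]
x = (I − A)⁻¹ d = adj(I−A)·d / det(I−A), with det(I−A) = 0.4070875:
  x_1 = (0.560500·600 + 0.156750·340 + 0.163500·320 + 0.266000·600) / 0.4070875 = 601.515 / 0.4070875 ≈ 1477.61
  x_2 = (0.321875·600 + 0.607500·340 + 0.224625·320 + 0.290750·600) / 0.4070875 = 646.005 / 0.4070875 ≈ 1586.89
  x_3 = (0.206500·600 + 0.057750·340 + 0.488750·320 + 0.098000·600) / 0.4070875 = 358.735 / 0.4070875 ≈ 881.22
  x_4 = (0.100125·600 + 0.062500·340 + 0.123625·320 + 0.599500·600) / 0.4070875 = 480.585 / 0.4070875 ≈ 1180.54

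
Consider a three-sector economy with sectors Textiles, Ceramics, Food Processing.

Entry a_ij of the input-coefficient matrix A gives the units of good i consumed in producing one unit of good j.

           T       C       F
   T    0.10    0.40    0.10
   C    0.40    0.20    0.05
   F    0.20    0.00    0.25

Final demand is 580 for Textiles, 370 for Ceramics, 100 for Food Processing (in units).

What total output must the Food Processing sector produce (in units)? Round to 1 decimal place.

x_F = 446.0

I − A =
  [   0.90    -0.40    -0.10]
  [  -0.40     0.80    -0.05]
  [  -0.20     0.00     0.75]
Cofactors of I−A, C_ij = (−1)^(i+j)·(minor ij) (rows/columns in the sector order above):
  C_11 = (0.80)(0.75) − (-0.05)(0.00) = 0.6000
  C_12 = −[(-0.40)(0.75) − (-0.05)(-0.20)] = 0.3100
  C_13 = (-0.40)(0.00) − (0.80)(-0.20) = 0.1600
  C_21 = −[(-0.40)(0.75) − (-0.10)(0.00)] = 0.3000
  C_22 = (0.90)(0.75) − (-0.10)(-0.20) = 0.6550
  C_23 = −[(0.90)(0.00) − (-0.40)(-0.20)] = 0.0800
  C_31 = (-0.40)(-0.05) − (-0.10)(0.80) = 0.1000
  C_32 = −[(0.90)(-0.05) − (-0.10)(-0.40)] = 0.0850
  C_33 = (0.90)(0.80) − (-0.40)(-0.40) = 0.5600
det(I−A) = Σ_j (I−A)_1j·C_1j = (0.90)(0.6000) + (-0.40)(0.3100) + (-0.10)(0.1600) = 0.4000
adj(I−A) = Cᵀ =
  [ 0.6000   0.3000   0.1000]
  [ 0.3100   0.6550   0.0850]
  [ 0.1600   0.0800   0.5600]
(I − A)⁻¹ = adj(I−A) / det(I−A) ≈
  [   1.5000     0.7500     0.2500]
  [   0.7750     1.6375     0.2125]
  [   0.4000     0.2000     1.4000]
x = (I − A)⁻¹ d = adj(I−A)·d / det(I−A), with det(I−A) = 0.4000:
  x_T = (0.6000·580 + 0.3000·370 + 0.1000·100) / 0.4000 = 469.00 / 0.4000 = 1172.5
  x_C = (0.3100·580 + 0.6550·370 + 0.0850·100) / 0.4000 = 430.65 / 0.4000 ≈ 1076.6
  x_F = (0.1600·580 + 0.0800·370 + 0.5600·100) / 0.4000 = 178.40 / 0.4000 = 446.0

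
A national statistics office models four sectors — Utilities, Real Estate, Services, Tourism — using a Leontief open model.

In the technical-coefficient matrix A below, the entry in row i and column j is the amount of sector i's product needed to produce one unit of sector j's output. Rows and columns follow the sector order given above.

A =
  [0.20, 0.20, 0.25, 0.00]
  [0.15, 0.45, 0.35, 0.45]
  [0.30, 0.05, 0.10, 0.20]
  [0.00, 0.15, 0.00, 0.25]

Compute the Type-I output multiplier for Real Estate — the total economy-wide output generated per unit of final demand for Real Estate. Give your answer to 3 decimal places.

I − A =
  [   0.80    -0.20    -0.25     0.00]
  [  -0.15     0.55    -0.35    -0.45]
  [  -0.30    -0.05     0.90    -0.20]
  [   0.00    -0.15     0.00     0.75]
Compute the cofactors C_ij = (−1)^(i+j)·(3×3 minor ij) of I−A; the adjugate is their transpose:
adj(I−A) = Cᵀ =
  [ 0.286875   0.151875   0.138750   0.128125]
  [ 0.180000   0.483750   0.238125   0.353750]
  [ 0.113625   0.099000   0.253500   0.127000]
  [ 0.036000   0.096750   0.047625   0.290875]
det(I−A) = Σ_j (I−A)_1j·C_1j = (0.80)(0.286875) + (-0.20)(0.180000) + (-0.25)(0.113625) + (0.00)(0.036000) = 0.16509375
(I − A)⁻¹ = adj(I−A) / det(I−A) ≈
  [   1.7376     0.9199     0.8404     0.7761]
  [   1.0903     2.9302     1.4424     2.1427]
  [   0.6882     0.5997     1.5355     0.7693]
  [   0.2181     0.5860     0.2885     1.7619]
The output multiplier for sector j is the column-j sum of the Leontief inverse (I − A)⁻¹ = adj(I−A) / det(I−A).
Column R of adj(I−A): (0.151875, 0.483750, 0.099000, 0.096750); det(I−A) = 0.16509375.
m_R = (0.151875 + 0.483750 + 0.099000 + 0.096750) / 0.16509375 = 0.831375 / 0.16509375 ≈ 5.036.

m_R = 5.036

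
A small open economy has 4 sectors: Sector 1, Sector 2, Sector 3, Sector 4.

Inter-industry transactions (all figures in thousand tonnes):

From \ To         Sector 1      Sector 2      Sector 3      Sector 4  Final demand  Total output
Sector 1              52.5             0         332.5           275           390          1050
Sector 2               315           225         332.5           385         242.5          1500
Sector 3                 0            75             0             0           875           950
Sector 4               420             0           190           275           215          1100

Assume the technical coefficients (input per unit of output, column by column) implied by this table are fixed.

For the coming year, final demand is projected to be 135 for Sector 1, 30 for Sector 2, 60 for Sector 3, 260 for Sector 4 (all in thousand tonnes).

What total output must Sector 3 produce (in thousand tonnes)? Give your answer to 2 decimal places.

x_3 = 79.92

Technical coefficients a_ij = z_ij / X_j:
  a_11 = 52.5/1050 = 0.05, a_21 = 315/1050 = 0.30, a_31 = 0/1050 = 0.00, a_41 = 420/1050 = 0.40
  a_12 = 0/1500 = 0.00, a_22 = 225/1500 = 0.15, a_32 = 75/1500 = 0.05, a_42 = 0/1500 = 0.00
  a_13 = 332.5/950 = 0.35, a_23 = 332.5/950 = 0.35, a_33 = 0/950 = 0.00, a_43 = 190/950 = 0.20
  a_14 = 275/1100 = 0.25, a_24 = 385/1100 = 0.35, a_34 = 0/1100 = 0.00, a_44 = 275/1100 = 0.25
I − A =
  [   0.95     0.00    -0.35    -0.25]
  [  -0.30     0.85    -0.35    -0.35]
  [   0.00    -0.05     1.00     0.00]
  [  -0.40     0.00    -0.20     0.75]
Compute the cofactors C_ij = (−1)^(i+j)·(3×3 minor ij) of I−A; the adjugate is their transpose:
adj(I−A) = Cᵀ =
  [ 0.620875   0.015625   0.265625   0.214250]
  [ 0.365000   0.612500   0.423625   0.407500]
  [ 0.018250   0.030625   0.520625   0.020375]
  [ 0.336000   0.016500   0.280500   0.785625]
det(I−A) = Σ_j (I−A)_1j·C_1j = (0.95)(0.620875) + (0.00)(0.365000) + (-0.35)(0.018250) + (-0.25)(0.336000) = 0.49944375
(I − A)⁻¹ = adj(I−A) / det(I−A) ≈
  [   1.2431     0.0313     0.5318     0.4290]
  [   0.7308     1.2264     0.8482     0.8159]
  [   0.0365     0.0613     1.0424     0.0408]
  [   0.6727     0.0330     0.5616     1.5730]
x = (I − A)⁻¹ d = adj(I−A)·d / det(I−A), with det(I−A) = 0.49944375:
  x_1 = (0.620875·135 + 0.015625·30 + 0.265625·60 + 0.214250·260) / 0.49944375 = 155.929375 / 0.49944375 ≈ 312.21
  x_2 = (0.365000·135 + 0.612500·30 + 0.423625·60 + 0.407500·260) / 0.49944375 = 199.0175 / 0.49944375 ≈ 398.48
  x_3 = (0.018250·135 + 0.030625·30 + 0.520625·60 + 0.020375·260) / 0.49944375 = 39.9175 / 0.49944375 ≈ 79.92
  x_4 = (0.336000·135 + 0.016500·30 + 0.280500·60 + 0.785625·260) / 0.49944375 = 266.9475 / 0.49944375 ≈ 534.49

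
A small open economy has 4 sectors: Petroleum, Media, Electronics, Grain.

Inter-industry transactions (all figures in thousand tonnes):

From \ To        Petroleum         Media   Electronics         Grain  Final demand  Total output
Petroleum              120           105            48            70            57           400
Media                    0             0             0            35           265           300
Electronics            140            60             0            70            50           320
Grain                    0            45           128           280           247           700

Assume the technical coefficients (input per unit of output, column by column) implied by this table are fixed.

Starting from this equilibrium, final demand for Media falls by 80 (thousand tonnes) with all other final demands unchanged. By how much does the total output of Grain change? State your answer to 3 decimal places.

Technical coefficients a_ij = z_ij / X_j:
  a_PP = 120/400 = 0.30, a_MP = 0/400 = 0.00, a_EP = 140/400 = 0.35, a_GP = 0/400 = 0.00
  a_PM = 105/300 = 0.35, a_MM = 0/300 = 0.00, a_EM = 60/300 = 0.20, a_GM = 45/300 = 0.15
  a_PE = 48/320 = 0.15, a_ME = 0/320 = 0.00, a_EE = 0/320 = 0.00, a_GE = 128/320 = 0.40
  a_PG = 70/700 = 0.10, a_MG = 35/700 = 0.05, a_EG = 70/700 = 0.10, a_GG = 280/700 = 0.40
I − A =
  [   0.70    -0.35    -0.15    -0.10]
  [   0.00     1.00     0.00    -0.05]
  [  -0.35    -0.20     1.00    -0.10]
  [   0.00    -0.15    -0.40     0.60]
Compute the cofactors C_ij = (−1)^(i+j)·(3×3 minor ij) of I−A; the adjugate is their transpose:
adj(I−A) = Cᵀ =
  [ 0.548500   0.239250   0.135875   0.134000]
  [ 0.007000   0.346500   0.014000   0.032375]
  [ 0.207375   0.173250   0.414750   0.118125]
  [ 0.140000   0.202125   0.280000   0.647500]
det(I−A) = Σ_j (I−A)_1j·C_1j = (0.70)(0.548500) + (-0.35)(0.007000) + (-0.15)(0.207375) + (-0.10)(0.140000) = 0.33639375
(I − A)⁻¹ = adj(I−A) / det(I−A) ≈
  [   1.6305     0.7112     0.4039     0.3983]
  [   0.0208     1.0300     0.0416     0.0962]
  [   0.6165     0.5150     1.2329     0.3512]
  [   0.4162     0.6009     0.8324     1.9248]
Δx = (I − A)⁻¹ Δd with Δd having -80 in the Media component and 0 elsewhere.
So Δx_G = L_GM · (-80), where L_GM = adj(I−A)_GM / det(I−A) = 0.202125 / 0.33639375.
Δx_G = 0.202125 × (-80) / 0.33639375 = -16.17 / 0.33639375 ≈ -48.069.

Δx_G = -48.069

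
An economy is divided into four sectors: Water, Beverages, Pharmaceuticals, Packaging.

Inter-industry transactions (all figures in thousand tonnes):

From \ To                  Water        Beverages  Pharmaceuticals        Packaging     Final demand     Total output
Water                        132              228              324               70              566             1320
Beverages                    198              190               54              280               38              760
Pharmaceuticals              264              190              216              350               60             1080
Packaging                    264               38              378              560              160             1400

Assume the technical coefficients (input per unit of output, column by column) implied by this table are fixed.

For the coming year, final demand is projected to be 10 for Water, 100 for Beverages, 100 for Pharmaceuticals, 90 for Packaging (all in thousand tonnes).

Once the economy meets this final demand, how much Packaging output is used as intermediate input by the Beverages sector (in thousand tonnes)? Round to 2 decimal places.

Technical coefficients a_ij = z_ij / X_j:
  a_11 = 132/1320 = 0.10, a_21 = 198/1320 = 0.15, a_31 = 264/1320 = 0.20, a_41 = 264/1320 = 0.20
  a_12 = 228/760 = 0.30, a_22 = 190/760 = 0.25, a_32 = 190/760 = 0.25, a_42 = 38/760 = 0.05
  a_13 = 324/1080 = 0.30, a_23 = 54/1080 = 0.05, a_33 = 216/1080 = 0.20, a_43 = 378/1080 = 0.35
  a_14 = 70/1400 = 0.05, a_24 = 280/1400 = 0.20, a_34 = 350/1400 = 0.25, a_44 = 560/1400 = 0.40
I − A =
  [   0.90    -0.30    -0.30    -0.05]
  [  -0.15     0.75    -0.05    -0.20]
  [  -0.20    -0.25     0.80    -0.25]
  [  -0.20    -0.05    -0.35     0.60]
Compute the cofactors C_ij = (−1)^(i+j)·(3×3 minor ij) of I−A; the adjugate is their transpose:
adj(I−A) = Cᵀ =
  [ 0.260750   0.172875   0.175250   0.152375]
  [ 0.113375   0.290750   0.131125   0.161000]
  [ 0.159875   0.195250   0.349125   0.223875]
  [ 0.189625   0.195750   0.273000   0.433500]
det(I−A) = Σ_j (I−A)_1j·C_1j = (0.90)(0.260750) + (-0.30)(0.113375) + (-0.30)(0.159875) + (-0.05)(0.189625) = 0.14321875
(I − A)⁻¹ = adj(I−A) / det(I−A) ≈
  [   1.8206     1.2071     1.2237     1.0639]
  [   0.7916     2.0301     0.9156     1.1242]
  [   1.1163     1.3633     2.4377     1.5632]
  [   1.3240     1.3668     1.9062     3.0268]
First solve x = (I − A)⁻¹ d = adj(I−A)·d / det(I−A); in particular x_2 = (0.113375·10 + 0.290750·100 + 0.131125·100 + 0.161000·90) / 0.14321875 = 57.81125 / 0.14321875 ≈ 403.6570.
Intermediate flow from 4 to 2: z_42 = a_42 · x_2 = 0.05 × 57.81125 / 0.14321875 = 2.8905625 / 0.14321875 ≈ 20.18.

z_42 = 20.18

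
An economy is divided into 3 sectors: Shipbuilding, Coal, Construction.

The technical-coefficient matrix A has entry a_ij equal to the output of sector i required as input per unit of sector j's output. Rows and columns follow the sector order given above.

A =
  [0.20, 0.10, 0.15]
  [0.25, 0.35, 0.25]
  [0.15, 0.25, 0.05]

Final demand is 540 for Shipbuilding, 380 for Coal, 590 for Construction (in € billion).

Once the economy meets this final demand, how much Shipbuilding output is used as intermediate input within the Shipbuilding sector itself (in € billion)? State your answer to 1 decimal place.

I − A =
  [   0.80    -0.10    -0.15]
  [  -0.25     0.65    -0.25]
  [  -0.15    -0.25     0.95]
Cofactors of I−A, C_ij = (−1)^(i+j)·(minor ij) (rows/columns in the sector order above):
  C_11 = (0.65)(0.95) − (-0.25)(-0.25) = 0.5550
  C_12 = −[(-0.25)(0.95) − (-0.25)(-0.15)] = 0.2750
  C_13 = (-0.25)(-0.25) − (0.65)(-0.15) = 0.1600
  C_21 = −[(-0.10)(0.95) − (-0.15)(-0.25)] = 0.1325
  C_22 = (0.80)(0.95) − (-0.15)(-0.15) = 0.7375
  C_23 = −[(0.80)(-0.25) − (-0.10)(-0.15)] = 0.2150
  C_31 = (-0.10)(-0.25) − (-0.15)(0.65) = 0.1225
  C_32 = −[(0.80)(-0.25) − (-0.15)(-0.25)] = 0.2375
  C_33 = (0.80)(0.65) − (-0.10)(-0.25) = 0.4950
det(I−A) = Σ_j (I−A)_1j·C_1j = (0.80)(0.5550) + (-0.10)(0.2750) + (-0.15)(0.1600) = 0.3925
adj(I−A) = Cᵀ =
  [ 0.5550   0.1325   0.1225]
  [ 0.2750   0.7375   0.2375]
  [ 0.1600   0.2150   0.4950]
(I − A)⁻¹ = adj(I−A) / det(I−A) ≈
  [   1.4140     0.3376     0.3121]
  [   0.7006     1.8790     0.6051]
  [   0.4076     0.5478     1.2611]
First solve x = (I − A)⁻¹ d = adj(I−A)·d / det(I−A); in particular x_1 = (0.5550·540 + 0.1325·380 + 0.1225·590) / 0.3925 = 422.325 / 0.3925 ≈ 1075.987.
Intermediate flow from 1 to 1: z_11 = a_11 · x_1 = 0.20 × 422.325 / 0.3925 = 84.465 / 0.3925 ≈ 215.2.

z_11 = 215.2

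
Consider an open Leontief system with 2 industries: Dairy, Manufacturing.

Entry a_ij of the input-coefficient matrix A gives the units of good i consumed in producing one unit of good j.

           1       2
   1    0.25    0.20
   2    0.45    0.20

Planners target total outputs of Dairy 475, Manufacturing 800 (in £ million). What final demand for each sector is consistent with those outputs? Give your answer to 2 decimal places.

I − A =
  [   0.75    -0.20]
  [  -0.45     0.80]
d = (I − A) x:
  d_1 = (+0.75)·475 + (-0.20)·800 = 196.25
  d_2 = (-0.45)·475 + (+0.80)·800 = 426.25

d_1 = 196.25, d_2 = 426.25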